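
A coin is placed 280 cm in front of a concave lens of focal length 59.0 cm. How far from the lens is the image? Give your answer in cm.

For a concave lens, f = -59.0 cm.
Thin-lens equation: 1/s_i = 1/f − 1/s_o = 1/(-59.00) − 1/(280) = -0.01695 − 0.003571 = -0.02052, so s_i = -48.7 cm.
The image is virtual, upright and reduced, on the same side as the object.

48.7 cm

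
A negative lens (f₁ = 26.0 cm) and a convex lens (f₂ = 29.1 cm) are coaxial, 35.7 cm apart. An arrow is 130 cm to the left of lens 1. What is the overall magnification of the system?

f₁ = −26.0 cm (diverging).
Lens 1: 1/d_i1 = 1/(-26.0) − 1/(130) = -0.04615, so d_i1 = -21.67 cm; m₁ = −d_i1/d_o1 = +0.1667.
d_o2 = 35.7 − (-21.67) = 57.37 cm.
Lens 2: 1/d_i2 = 1/(29.1) − 1/(57.37) = 0.01693, so d_i2 = 59.05 cm; m₂ = −d_i2/d_o2 = -1.029.
m = m₁·m₂ = (+0.1667)(-1.029) = -0.172.

m = -0.172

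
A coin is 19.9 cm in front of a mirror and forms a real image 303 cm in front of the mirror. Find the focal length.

f = 18.7 cm (concave)

Real image ⇒ d_i = +303 cm.
1/f = 1/d_o + 1/d_i = 1/(19.9) + 1/(303) = 0.05355, so f = 18.7 cm.
Since f is positive, the mirror is concave.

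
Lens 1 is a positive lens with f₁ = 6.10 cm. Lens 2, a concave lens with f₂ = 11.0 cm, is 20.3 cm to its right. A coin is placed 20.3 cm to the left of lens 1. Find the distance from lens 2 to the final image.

5.64 cm

Lens 1: 1/d_i1 = 1/f₁ − 1/d_o1 = 1/(6.10) − 1/(20.3) = 0.1147, so d_i1 = 8.720 cm.
The intermediate image is 8.720 cm to the right of lens 1, which is 20.3 − (8.720) = 11.58 cm to the left of lens 2, so d_o2 = +11.58 cm.
Lens 2 is diverging, so f₂ = −11.0 cm.
Lens 2: 1/d_i2 = 1/f₂ − 1/d_o2 = 1/(-11.0) − 1/(11.58) = -0.1773, so d_i2 = -5.64 cm.
The final image is virtual, 5.64 cm to the left of lens 2 (overall magnification ≈ -0.21).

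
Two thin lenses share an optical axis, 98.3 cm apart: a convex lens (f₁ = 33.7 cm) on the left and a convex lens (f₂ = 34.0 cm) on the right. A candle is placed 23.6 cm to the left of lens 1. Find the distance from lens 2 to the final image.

42.1 cm

Lens 1: 1/d_i1 = 1/f₁ − 1/d_o1 = 1/(33.7) − 1/(23.6) = -0.01270, so d_i1 = -78.74 cm.
The intermediate image is 78.74 cm to the left of lens 1 (virtual), which is 98.3 − (-78.74) = 177.0 cm to the left of lens 2, so d_o2 = +177.0 cm.
Lens 2: 1/d_i2 = 1/f₂ − 1/d_o2 = 1/(34.0) − 1/(177.0) = 0.02376, so d_i2 = 42.1 cm.
The final image is real, 42.1 cm to the right of lens 2 (overall magnification ≈ -0.79).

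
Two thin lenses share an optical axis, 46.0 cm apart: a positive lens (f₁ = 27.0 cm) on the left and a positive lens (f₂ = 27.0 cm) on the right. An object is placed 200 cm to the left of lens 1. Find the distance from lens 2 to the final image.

32.7 cm

Lens 1: 1/d_i1 = 1/f₁ − 1/d_o1 = 1/(27.0) − 1/(200) = 0.03204, so d_i1 = 31.21 cm.
The intermediate image is 31.21 cm to the right of lens 1, which is 46.0 − (31.21) = 14.79 cm to the left of lens 2, so d_o2 = +14.79 cm.
Lens 2: 1/d_i2 = 1/f₂ − 1/d_o2 = 1/(27.0) − 1/(14.79) = -0.03058, so d_i2 = -32.7 cm.
The final image is virtual, 32.7 cm to the left of lens 2 (overall magnification ≈ -0.35).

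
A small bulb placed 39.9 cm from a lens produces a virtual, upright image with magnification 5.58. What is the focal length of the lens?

f = 48.6 cm (converging)

m = −d_i/d_o ⇒ d_i = −m·d_o = −(+5.58)·(39.9) = -222.6 cm.
1/f = 1/d_o + 1/d_i = 1/(39.9) + 1/(-222.6) = 0.02057, so f = 48.6 cm.
Since f is positive, the lens is converging.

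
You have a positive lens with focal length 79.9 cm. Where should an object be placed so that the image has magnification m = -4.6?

97.3 cm

m = −d_i/d_o ⇒ d_i = −m·d_o.
1/f = 1/d_o + 1/d_i = 1/d_o − 1/(m·d_o) = (1 − 1/m)/d_o, so d_o = f(1 − 1/m) = (79.90)(1 − 1/(-4.6)) = 97.3 cm.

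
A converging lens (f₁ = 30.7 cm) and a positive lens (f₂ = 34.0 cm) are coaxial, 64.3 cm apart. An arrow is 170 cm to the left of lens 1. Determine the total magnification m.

Lens 1: 1/d_i1 = 1/(30.7) − 1/(170) = 0.02669, so d_i1 = 37.47 cm; m₁ = −d_i1/d_o1 = -0.2204.
d_o2 = 64.3 − (37.47) = 26.83 cm.
Lens 2: 1/d_i2 = 1/(34.0) − 1/(26.83) = -0.007860, so d_i2 = -127.2 cm; m₂ = −d_i2/d_o2 = +4.742.
m = m₁·m₂ = (-0.2204)(+4.742) = -1.05.

m = -1.05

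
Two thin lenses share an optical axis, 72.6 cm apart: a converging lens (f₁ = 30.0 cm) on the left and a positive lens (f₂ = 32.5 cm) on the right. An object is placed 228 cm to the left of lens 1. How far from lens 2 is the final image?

223 cm

Lens 1: 1/d_i1 = 1/f₁ − 1/d_o1 = 1/(30.0) − 1/(228) = 0.02895, so d_i1 = 34.55 cm.
The intermediate image is 34.55 cm to the right of lens 1, which is 72.6 − (34.55) = 38.05 cm to the left of lens 2, so d_o2 = +38.05 cm.
Lens 2: 1/d_i2 = 1/f₂ − 1/d_o2 = 1/(32.5) − 1/(38.05) = 0.004488, so d_i2 = 223 cm.
The final image is real, 223 cm to the right of lens 2 (overall magnification ≈ 0.89).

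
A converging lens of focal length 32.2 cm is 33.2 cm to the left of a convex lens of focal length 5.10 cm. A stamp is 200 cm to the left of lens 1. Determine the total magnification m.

Lens 1: 1/d_i1 = 1/(32.2) − 1/(200) = 0.02606, so d_i1 = 38.38 cm; m₁ = −d_i1/d_o1 = -0.1919.
d_o2 = 33.2 − (38.38) = -5.180 cm (virtual object).
Lens 2: 1/d_i2 = 1/(5.10) − 1/(-5.180) = 0.3891, so d_i2 = 2.570 cm; m₂ = −d_i2/d_o2 = +0.4961.
m = m₁·m₂ = (-0.1919)(+0.4961) = -0.0952.

m = -0.0952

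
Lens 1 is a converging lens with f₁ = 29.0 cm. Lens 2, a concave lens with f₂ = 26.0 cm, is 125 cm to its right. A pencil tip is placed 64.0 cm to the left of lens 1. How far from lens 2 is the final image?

19.1 cm

Lens 1: 1/d_i1 = 1/f₁ − 1/d_o1 = 1/(29.0) − 1/(64.0) = 0.01886, so d_i1 = 53.03 cm.
The intermediate image is 53.03 cm to the right of lens 1, which is 125 − (53.03) = 71.97 cm to the left of lens 2, so d_o2 = +71.97 cm.
Lens 2 is diverging, so f₂ = −26.0 cm.
Lens 2: 1/d_i2 = 1/f₂ − 1/d_o2 = 1/(-26.0) − 1/(71.97) = -0.05236, so d_i2 = -19.1 cm.
The final image is virtual, 19.1 cm to the left of lens 2 (overall magnification ≈ -0.22).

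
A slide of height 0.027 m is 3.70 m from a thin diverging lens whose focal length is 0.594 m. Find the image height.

For a diverging lens, f = -0.594 m.
1/d_i = 1/f − 1/d_o = 1/(-0.5940) − 1/(3.70) = -1.954, so d_i = -0.5118 m.
m = −d_i/d_o = +0.1383.
|h_i| = |m|·h_o = 0.1383 × 0.027 = 0.00373 m. The image is virtual, upright and reduced, on the same side as the object.

0.00373 m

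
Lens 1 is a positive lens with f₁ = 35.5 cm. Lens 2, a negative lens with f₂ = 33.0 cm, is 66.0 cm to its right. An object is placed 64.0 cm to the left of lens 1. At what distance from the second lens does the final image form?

Lens 1: 1/d_i1 = 1/f₁ − 1/d_o1 = 1/(35.5) − 1/(64.0) = 0.01254, so d_i1 = 79.72 cm.
The intermediate image is 79.72 cm to the right of lens 1, which lies 13.72 cm to the right of lens 2 — a virtual object — so d_o2 = −13.72 cm.
Lens 2 is diverging, so f₂ = −33.0 cm.
Lens 2: 1/d_i2 = 1/f₂ − 1/d_o2 = 1/(-33.0) − 1/(-13.72) = 0.04258, so d_i2 = 23.5 cm.
The final image is real, 23.5 cm to the right of lens 2 (overall magnification ≈ -2.1).

23.5 cm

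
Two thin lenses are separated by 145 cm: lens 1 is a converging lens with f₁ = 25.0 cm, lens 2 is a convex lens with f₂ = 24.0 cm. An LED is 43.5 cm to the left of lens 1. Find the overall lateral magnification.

m = +0.521

Lens 1: 1/d_i1 = 1/(25.0) − 1/(43.5) = 0.01701, so d_i1 = 58.78 cm; m₁ = −d_i1/d_o1 = -1.351.
d_o2 = 145 − (58.78) = 86.22 cm.
Lens 2: 1/d_i2 = 1/(24.0) − 1/(86.22) = 0.03007, so d_i2 = 33.26 cm; m₂ = −d_i2/d_o2 = -0.3857.
m = m₁·m₂ = (-1.351)(-0.3857) = +0.521.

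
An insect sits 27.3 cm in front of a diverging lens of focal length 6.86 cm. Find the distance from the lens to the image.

5.48 cm

For a diverging lens, f = -6.86 cm.
Lens equation: 1/s_i = 1/f − 1/s_o = 1/(-6.860) − 1/(27.3) = -0.1458 − 0.03663 = -0.1824, so s_i = -5.48 cm.
The image is virtual, upright and reduced, on the same side as the object.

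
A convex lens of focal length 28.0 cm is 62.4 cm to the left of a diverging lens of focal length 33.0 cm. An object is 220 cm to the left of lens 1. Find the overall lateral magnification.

m = -0.0760

Lens 1: 1/d_i1 = 1/(28.0) − 1/(220) = 0.03117, so d_i1 = 32.08 cm; m₁ = −d_i1/d_o1 = -0.1458.
d_o2 = 62.4 − (32.08) = 30.32 cm.
f₂ = −33.0 cm (diverging).
Lens 2: 1/d_i2 = 1/(-33.0) − 1/(30.32) = -0.06328, so d_i2 = -15.80 cm; m₂ = −d_i2/d_o2 = +0.5212.
m = m₁·m₂ = (-0.1458)(+0.5212) = -0.0760.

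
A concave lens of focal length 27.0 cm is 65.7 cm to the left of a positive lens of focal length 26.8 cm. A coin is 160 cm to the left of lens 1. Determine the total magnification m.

m = -0.0624

f₁ = −27.0 cm (diverging).
Lens 1: 1/d_i1 = 1/(-27.0) − 1/(160) = -0.04329, so d_i1 = -23.10 cm; m₁ = −d_i1/d_o1 = +0.1444.
d_o2 = 65.7 − (-23.10) = 88.80 cm.
Lens 2: 1/d_i2 = 1/(26.8) − 1/(88.80) = 0.02605, so d_i2 = 38.38 cm; m₂ = −d_i2/d_o2 = -0.4323.
m = m₁·m₂ = (+0.1444)(-0.4323) = -0.0624.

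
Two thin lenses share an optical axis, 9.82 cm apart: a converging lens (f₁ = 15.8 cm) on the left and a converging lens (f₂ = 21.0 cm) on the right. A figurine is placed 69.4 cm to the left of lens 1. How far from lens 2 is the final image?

7.06 cm

Lens 1: 1/d_i1 = 1/f₁ − 1/d_o1 = 1/(15.8) − 1/(69.4) = 0.04888, so d_i1 = 20.46 cm.
The intermediate image is 20.46 cm to the right of lens 1, which lies 10.64 cm to the right of lens 2 — a virtual object — so d_o2 = −10.64 cm.
Lens 2: 1/d_i2 = 1/f₂ − 1/d_o2 = 1/(21.0) − 1/(-10.64) = 0.1416, so d_i2 = 7.06 cm.
The final image is real, 7.06 cm to the right of lens 2 (overall magnification ≈ -0.20).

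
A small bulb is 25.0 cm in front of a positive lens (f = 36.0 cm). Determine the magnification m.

1/d_i = 1/f − 1/d_o = 1/(36.00) − 1/(25.0) = -0.01222, so d_i = -81.82 cm.
m = −d_i/d_o = −(-81.82)/(25.0) = +3.27.
The image is virtual, upright and enlarged, on the same side as the object.

m = +3.27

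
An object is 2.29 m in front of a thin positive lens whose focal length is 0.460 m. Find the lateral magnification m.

1/d_i = 1/f − 1/d_o = 1/(0.4600) − 1/(2.29) = 1.737, so d_i = 0.5756 m.
m = −d_i/d_o = −(0.5756)/(2.29) = -0.251.
The image is real, inverted and reduced, on the far side of the lens.

m = -0.251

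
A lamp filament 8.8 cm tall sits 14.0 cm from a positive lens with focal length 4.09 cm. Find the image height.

3.63 cm

1/d_i = 1/f − 1/d_o = 1/(4.090) − 1/(14.0) = 0.1731, so d_i = 5.778 cm.
m = −d_i/d_o = -0.4127.
|h_i| = |m|·h_o = 0.4127 × 8.8 = 3.63 cm. The image is real, inverted and reduced, on the far side of the lens.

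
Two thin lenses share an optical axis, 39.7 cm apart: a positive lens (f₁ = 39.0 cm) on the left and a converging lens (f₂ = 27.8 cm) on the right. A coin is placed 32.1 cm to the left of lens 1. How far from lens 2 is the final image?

Lens 1: 1/d_i1 = 1/f₁ − 1/d_o1 = 1/(39.0) − 1/(32.1) = -0.005512, so d_i1 = -181.4 cm.
The intermediate image is 181.4 cm to the left of lens 1 (virtual), which is 39.7 − (-181.4) = 221.1 cm to the left of lens 2, so d_o2 = +221.1 cm.
Lens 2: 1/d_i2 = 1/f₂ − 1/d_o2 = 1/(27.8) − 1/(221.1) = 0.03145, so d_i2 = 31.8 cm.
The final image is real, 31.8 cm to the right of lens 2 (overall magnification ≈ -0.81).

31.8 cm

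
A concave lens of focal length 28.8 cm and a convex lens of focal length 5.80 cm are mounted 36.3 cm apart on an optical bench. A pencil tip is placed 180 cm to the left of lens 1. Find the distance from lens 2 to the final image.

6.41 cm

Lens 1 is diverging, so f₁ = −28.8 cm.
Lens 1: 1/d_i1 = 1/f₁ − 1/d_o1 = 1/(-28.8) − 1/(180) = -0.04028, so d_i1 = -24.83 cm.
The intermediate image is 24.83 cm to the left of lens 1 (virtual), which is 36.3 − (-24.83) = 61.13 cm to the left of lens 2, so d_o2 = +61.13 cm.
Lens 2: 1/d_i2 = 1/f₂ − 1/d_o2 = 1/(5.80) − 1/(61.13) = 0.1561, so d_i2 = 6.41 cm.
The final image is real, 6.41 cm to the right of lens 2 (overall magnification ≈ -0.014).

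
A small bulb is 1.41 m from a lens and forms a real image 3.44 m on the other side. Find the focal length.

f = 1.00 m (converging)

Real image ⇒ d_i = +3.44 m.
1/f = 1/d_o + 1/d_i = 1/(1.41) + 1/(3.44) = 0.9999, so f = 1.00 m.
Since f is positive, the lens is converging.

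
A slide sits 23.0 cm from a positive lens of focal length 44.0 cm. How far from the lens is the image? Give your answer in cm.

Thin-lens equation: 1/d_i = 1/f − 1/d_o = 1/(44.00) − 1/(23.0) = 0.02273 − 0.04348 = -0.02075, so d_i = -48.2 cm.
The image is virtual, upright and enlarged, on the same side as the object.

48.2 cm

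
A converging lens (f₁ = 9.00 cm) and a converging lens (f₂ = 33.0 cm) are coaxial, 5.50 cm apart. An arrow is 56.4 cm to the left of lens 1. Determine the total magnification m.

Lens 1: 1/d_i1 = 1/(9.00) − 1/(56.4) = 0.09338, so d_i1 = 10.71 cm; m₁ = −d_i1/d_o1 = -0.1899.
d_o2 = 5.50 − (10.71) = -5.210 cm (virtual object).
Lens 2: 1/d_i2 = 1/(33.0) − 1/(-5.210) = 0.2222, so d_i2 = 4.500 cm; m₂ = −d_i2/d_o2 = +0.8636.
m = m₁·m₂ = (-0.1899)(+0.8636) = -0.164.

m = -0.164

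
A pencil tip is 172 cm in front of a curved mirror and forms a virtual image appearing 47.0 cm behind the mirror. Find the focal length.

f = -64.7 cm (convex)

Virtual image ⇒ d_i = −47.0 cm.
1/f = 1/d_o + 1/d_i = 1/(172) + 1/(-47.0) = -0.01546, so f = -64.7 cm.
Since f is negative, the curved mirror is convex.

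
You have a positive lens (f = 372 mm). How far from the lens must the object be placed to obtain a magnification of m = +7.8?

324 mm

m = −d_i/d_o ⇒ d_i = −m·d_o.
1/f = 1/d_o + 1/d_i = 1/d_o − 1/(m·d_o) = (1 − 1/m)/d_o, so d_o = f(1 − 1/m) = (372.0)(1 − 1/(+7.8)) = 324 mm.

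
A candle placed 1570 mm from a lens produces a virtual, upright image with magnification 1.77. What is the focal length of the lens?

f = 3610 mm (converging)

m = −d_i/d_o ⇒ d_i = −m·d_o = −(+1.77)·(1570) = -2779 mm.
1/f = 1/d_o + 1/d_i = 1/(1570) + 1/(-2779) = 0.0002771, so f = 3610 mm.
Since f is positive, the lens is converging.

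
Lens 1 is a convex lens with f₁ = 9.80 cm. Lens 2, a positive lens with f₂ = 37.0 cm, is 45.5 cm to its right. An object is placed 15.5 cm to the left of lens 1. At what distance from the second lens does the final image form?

38.4 cm

Lens 1: 1/d_i1 = 1/f₁ − 1/d_o1 = 1/(9.80) − 1/(15.5) = 0.03752, so d_i1 = 26.65 cm.
The intermediate image is 26.65 cm to the right of lens 1, which is 45.5 − (26.65) = 18.85 cm to the left of lens 2, so d_o2 = +18.85 cm.
Lens 2: 1/d_i2 = 1/f₂ − 1/d_o2 = 1/(37.0) − 1/(18.85) = -0.02602, so d_i2 = -38.4 cm.
The final image is virtual, 38.4 cm to the left of lens 2 (overall magnification ≈ -3.5).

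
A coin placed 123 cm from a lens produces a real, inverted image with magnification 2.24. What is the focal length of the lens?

f = 85.0 cm (converging)

m = −d_i/d_o ⇒ d_i = −m·d_o = −(-2.24)·(123) = 275.5 cm.
1/f = 1/d_o + 1/d_i = 1/(123) + 1/(275.5) = 0.01176, so f = 85.0 cm.
Since f is positive, the lens is converging.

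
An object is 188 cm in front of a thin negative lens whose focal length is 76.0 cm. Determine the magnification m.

For a negative lens, f = -76.0 cm.
1/d_i = 1/f − 1/d_o = 1/(-76.00) − 1/(188) = -0.01848, so d_i = -54.12 cm.
m = −d_i/d_o = −(-54.12)/(188) = +0.288.
The image is virtual, upright and reduced, on the same side as the object.

m = +0.288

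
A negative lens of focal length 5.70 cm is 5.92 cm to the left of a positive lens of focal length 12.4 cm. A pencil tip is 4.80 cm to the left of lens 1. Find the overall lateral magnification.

f₁ = −5.70 cm (diverging).
Lens 1: 1/d_i1 = 1/(-5.70) − 1/(4.80) = -0.3838, so d_i1 = -2.606 cm; m₁ = −d_i1/d_o1 = +0.5429.
d_o2 = 5.92 − (-2.606) = 8.526 cm.
Lens 2: 1/d_i2 = 1/(12.4) − 1/(8.526) = -0.03664, so d_i2 = -27.29 cm; m₂ = −d_i2/d_o2 = +3.201.
m = m₁·m₂ = (+0.5429)(+3.201) = +1.74.

m = +1.74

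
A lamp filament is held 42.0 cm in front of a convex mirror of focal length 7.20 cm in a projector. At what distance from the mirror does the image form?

6.15 cm

For a convex mirror, f = -7.20 cm.
Mirror equation: 1/d_i = 1/f − 1/d_o = 1/(-7.200) − 1/(42.0) = -0.1389 − 0.02381 = -0.1627, so d_i = -6.15 cm.
The image is virtual, upright and reduced, behind the mirror.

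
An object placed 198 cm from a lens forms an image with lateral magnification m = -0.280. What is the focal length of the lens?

f = 43.3 cm (converging)

m = −d_i/d_o ⇒ d_i = −m·d_o = −(-0.280)·(198) = 55.44 cm.
1/f = 1/d_o + 1/d_i = 1/(198) + 1/(55.44) = 0.02309, so f = 43.3 cm.
Since f is positive, the lens is converging.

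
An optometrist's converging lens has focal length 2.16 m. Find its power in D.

P = +0.463 D

P = 1/f = 1/(2.16 m) = +0.463 D.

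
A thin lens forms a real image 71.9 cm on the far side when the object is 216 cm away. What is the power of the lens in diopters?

P = +1.85 D

d_i = +71.9 cm.
1/f = 1/d_o + 1/d_i = 1/(216) + 1/(71.9) = 0.01854 cm⁻¹.
f = 53.94 cm = 0.5394 m, so P = 1/f = +1.85 D.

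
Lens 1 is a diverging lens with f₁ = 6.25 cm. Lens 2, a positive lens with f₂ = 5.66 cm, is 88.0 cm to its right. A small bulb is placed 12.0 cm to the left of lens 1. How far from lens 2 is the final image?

6.03 cm

Lens 1 is diverging, so f₁ = −6.25 cm.
Lens 1: 1/d_i1 = 1/f₁ − 1/d_o1 = 1/(-6.25) − 1/(12.0) = -0.2433, so d_i1 = -4.110 cm.
The intermediate image is 4.110 cm to the left of lens 1 (virtual), which is 88.0 − (-4.110) = 92.11 cm to the left of lens 2, so d_o2 = +92.11 cm.
Lens 2: 1/d_i2 = 1/f₂ − 1/d_o2 = 1/(5.66) − 1/(92.11) = 0.1658, so d_i2 = 6.03 cm.
The final image is real, 6.03 cm to the right of lens 2 (overall magnification ≈ -0.022).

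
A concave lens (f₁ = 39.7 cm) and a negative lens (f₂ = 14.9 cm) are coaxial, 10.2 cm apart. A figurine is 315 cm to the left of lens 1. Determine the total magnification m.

f₁ = −39.7 cm (diverging).
Lens 1: 1/d_i1 = 1/(-39.7) − 1/(315) = -0.02836, so d_i1 = -35.26 cm; m₁ = −d_i1/d_o1 = +0.1119.
d_o2 = 10.2 − (-35.26) = 45.46 cm.
f₂ = −14.9 cm (diverging).
Lens 2: 1/d_i2 = 1/(-14.9) − 1/(45.46) = -0.08911, so d_i2 = -11.22 cm; m₂ = −d_i2/d_o2 = +0.2469.
m = m₁·m₂ = (+0.1119)(+0.2469) = +0.0276.

m = +0.0276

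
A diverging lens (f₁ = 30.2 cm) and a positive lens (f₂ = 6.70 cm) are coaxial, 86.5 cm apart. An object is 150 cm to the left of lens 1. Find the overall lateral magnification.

m = -0.0107

f₁ = −30.2 cm (diverging).
Lens 1: 1/d_i1 = 1/(-30.2) − 1/(150) = -0.03978, so d_i1 = -25.14 cm; m₁ = −d_i1/d_o1 = +0.1676.
d_o2 = 86.5 − (-25.14) = 111.6 cm.
Lens 2: 1/d_i2 = 1/(6.70) − 1/(111.6) = 0.1403, so d_i2 = 7.128 cm; m₂ = −d_i2/d_o2 = -0.06387.
m = m₁·m₂ = (+0.1676)(-0.06387) = -0.0107.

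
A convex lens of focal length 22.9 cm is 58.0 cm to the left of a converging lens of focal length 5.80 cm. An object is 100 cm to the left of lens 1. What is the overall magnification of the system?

m = +0.0766

Lens 1: 1/d_i1 = 1/(22.9) − 1/(100) = 0.03367, so d_i1 = 29.70 cm; m₁ = −d_i1/d_o1 = -0.2970.
d_o2 = 58.0 − (29.70) = 28.30 cm.
Lens 2: 1/d_i2 = 1/(5.80) − 1/(28.30) = 0.1371, so d_i2 = 7.295 cm; m₂ = −d_i2/d_o2 = -0.2578.
m = m₁·m₂ = (-0.2970)(-0.2578) = +0.0766.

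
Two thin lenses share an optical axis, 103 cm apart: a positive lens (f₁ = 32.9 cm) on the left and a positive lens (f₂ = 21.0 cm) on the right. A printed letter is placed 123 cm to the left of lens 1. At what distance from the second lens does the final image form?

Lens 1: 1/d_i1 = 1/f₁ − 1/d_o1 = 1/(32.9) − 1/(123) = 0.02227, so d_i1 = 44.91 cm.
The intermediate image is 44.91 cm to the right of lens 1, which is 103 − (44.91) = 58.09 cm to the left of lens 2, so d_o2 = +58.09 cm.
Lens 2: 1/d_i2 = 1/f₂ − 1/d_o2 = 1/(21.0) − 1/(58.09) = 0.03040, so d_i2 = 32.9 cm.
The final image is real, 32.9 cm to the right of lens 2 (overall magnification ≈ 0.21).

32.9 cm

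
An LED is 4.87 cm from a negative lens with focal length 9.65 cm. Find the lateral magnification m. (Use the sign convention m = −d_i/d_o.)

m = +0.665

For a negative lens, f = -9.65 cm.
1/d_i = 1/f − 1/d_o = 1/(-9.650) − 1/(4.87) = -0.3090, so d_i = -3.237 cm.
m = −d_i/d_o = −(-3.237)/(4.87) = +0.665.
The image is virtual, upright and reduced, on the same side as the object.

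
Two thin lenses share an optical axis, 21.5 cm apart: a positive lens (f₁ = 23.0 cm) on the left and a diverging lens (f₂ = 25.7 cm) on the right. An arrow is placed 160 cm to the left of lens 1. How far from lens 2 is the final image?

Lens 1: 1/d_i1 = 1/f₁ − 1/d_o1 = 1/(23.0) − 1/(160) = 0.03723, so d_i1 = 26.86 cm.
The intermediate image is 26.86 cm to the right of lens 1, which lies 5.360 cm to the right of lens 2 — a virtual object — so d_o2 = −5.360 cm.
Lens 2 is diverging, so f₂ = −25.7 cm.
Lens 2: 1/d_i2 = 1/f₂ − 1/d_o2 = 1/(-25.7) − 1/(-5.360) = 0.1477, so d_i2 = 6.77 cm.
The final image is real, 6.77 cm to the right of lens 2 (overall magnification ≈ -0.21).

6.77 cm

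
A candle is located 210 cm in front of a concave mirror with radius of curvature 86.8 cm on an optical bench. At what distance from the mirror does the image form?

54.7 cm

f = R/2 = 86.8/2 = 43.40 cm.
Mirror equation: 1/s_i = 1/f − 1/s_o = 1/(43.40) − 1/(210) = 0.02304 − 0.004762 = 0.01828, so s_i = 54.7 cm.
The image is real, inverted and reduced, in front of the mirror.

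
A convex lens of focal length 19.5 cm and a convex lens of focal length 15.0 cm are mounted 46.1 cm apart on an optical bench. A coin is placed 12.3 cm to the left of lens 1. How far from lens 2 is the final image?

Lens 1: 1/d_i1 = 1/f₁ − 1/d_o1 = 1/(19.5) − 1/(12.3) = -0.03002, so d_i1 = -33.31 cm.
The intermediate image is 33.31 cm to the left of lens 1 (virtual), which is 46.1 − (-33.31) = 79.41 cm to the left of lens 2, so d_o2 = +79.41 cm.
Lens 2: 1/d_i2 = 1/f₂ − 1/d_o2 = 1/(15.0) − 1/(79.41) = 0.05407, so d_i2 = 18.5 cm.
The final image is real, 18.5 cm to the right of lens 2 (overall magnification ≈ -0.63).

18.5 cm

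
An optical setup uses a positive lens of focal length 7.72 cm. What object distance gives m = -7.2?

m = −d_i/d_o ⇒ d_i = −m·d_o.
1/f = 1/d_o + 1/d_i = 1/d_o − 1/(m·d_o) = (1 − 1/m)/d_o, so d_o = f(1 − 1/m) = (7.720)(1 − 1/(-7.2)) = 8.79 cm.

8.79 cm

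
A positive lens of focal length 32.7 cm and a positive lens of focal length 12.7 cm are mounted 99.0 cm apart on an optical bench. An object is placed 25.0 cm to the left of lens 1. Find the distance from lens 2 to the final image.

13.5 cm

Lens 1: 1/d_i1 = 1/f₁ − 1/d_o1 = 1/(32.7) − 1/(25.0) = -0.009419, so d_i1 = -106.2 cm.
The intermediate image is 106.2 cm to the left of lens 1 (virtual), which is 99.0 − (-106.2) = 205.2 cm to the left of lens 2, so d_o2 = +205.2 cm.
Lens 2: 1/d_i2 = 1/f₂ − 1/d_o2 = 1/(12.7) − 1/(205.2) = 0.07387, so d_i2 = 13.5 cm.
The final image is real, 13.5 cm to the right of lens 2 (overall magnification ≈ -0.28).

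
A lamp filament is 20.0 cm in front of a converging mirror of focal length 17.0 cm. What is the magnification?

1/d_i = 1/f − 1/d_o = 1/(17.00) − 1/(20.0) = 0.008824, so d_i = 113.3 cm.
m = −d_i/d_o = −(113.3)/(20.0) = -5.67.
The image is real, inverted and enlarged, in front of the mirror.

m = -5.67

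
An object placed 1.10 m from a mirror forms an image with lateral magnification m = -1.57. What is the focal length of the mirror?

m = −d_i/d_o ⇒ d_i = −m·d_o = −(-1.57)·(1.10) = 1.727 m.
1/f = 1/d_o + 1/d_i = 1/(1.10) + 1/(1.727) = 1.488, so f = 0.672 m.
Since f is positive, the mirror is concave.

f = 0.672 m (concave)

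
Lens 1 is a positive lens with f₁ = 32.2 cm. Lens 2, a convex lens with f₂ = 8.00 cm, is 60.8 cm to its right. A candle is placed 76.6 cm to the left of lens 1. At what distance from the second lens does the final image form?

15.3 cm

Lens 1: 1/d_i1 = 1/f₁ − 1/d_o1 = 1/(32.2) − 1/(76.6) = 0.01800, so d_i1 = 55.55 cm.
The intermediate image is 55.55 cm to the right of lens 1, which is 60.8 − (55.55) = 5.250 cm to the left of lens 2, so d_o2 = +5.250 cm.
Lens 2: 1/d_i2 = 1/f₂ − 1/d_o2 = 1/(8.00) − 1/(5.250) = -0.06548, so d_i2 = -15.3 cm.
The final image is virtual, 15.3 cm to the left of lens 2 (overall magnification ≈ -2.1).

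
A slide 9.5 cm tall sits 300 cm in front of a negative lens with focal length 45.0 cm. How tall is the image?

1.24 cm

For a negative lens, f = -45.0 cm.
1/d_i = 1/f − 1/d_o = 1/(-45.00) − 1/(300) = -0.02556, so d_i = -39.13 cm.
m = −d_i/d_o = +0.1304.
|h_i| = |m|·h_o = 0.1304 × 9.5 = 1.24 cm. The image is virtual, upright and reduced, on the same side as the object.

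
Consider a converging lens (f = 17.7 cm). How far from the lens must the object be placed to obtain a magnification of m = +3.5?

m = −d_i/d_o ⇒ d_i = −m·d_o.
1/f = 1/d_o + 1/d_i = 1/d_o − 1/(m·d_o) = (1 − 1/m)/d_o, so d_o = f(1 − 1/m) = (17.70)(1 − 1/(+3.5)) = 12.6 cm.

12.6 cm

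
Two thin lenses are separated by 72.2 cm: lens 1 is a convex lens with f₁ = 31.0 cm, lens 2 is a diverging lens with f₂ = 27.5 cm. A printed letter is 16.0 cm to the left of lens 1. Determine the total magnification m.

m = +0.428

Lens 1: 1/d_i1 = 1/(31.0) − 1/(16.0) = -0.03024, so d_i1 = -33.07 cm; m₁ = −d_i1/d_o1 = +2.067.
d_o2 = 72.2 − (-33.07) = 105.3 cm.
f₂ = −27.5 cm (diverging).
Lens 2: 1/d_i2 = 1/(-27.5) − 1/(105.3) = -0.04586, so d_i2 = -21.81 cm; m₂ = −d_i2/d_o2 = +0.2071.
m = m₁·m₂ = (+2.067)(+0.2071) = +0.428.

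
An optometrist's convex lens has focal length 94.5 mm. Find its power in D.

P = +10.6 D

f = 9.45 cm = 0.0945 m.
P = 1/f = 1/(0.0945 m) = +10.6 D.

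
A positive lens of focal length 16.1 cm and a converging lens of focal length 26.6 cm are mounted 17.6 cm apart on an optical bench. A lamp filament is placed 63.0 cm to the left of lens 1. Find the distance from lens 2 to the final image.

Lens 1: 1/d_i1 = 1/f₁ − 1/d_o1 = 1/(16.1) − 1/(63.0) = 0.04624, so d_i1 = 21.63 cm.
The intermediate image is 21.63 cm to the right of lens 1, which lies 4.030 cm to the right of lens 2 — a virtual object — so d_o2 = −4.030 cm.
Lens 2: 1/d_i2 = 1/f₂ − 1/d_o2 = 1/(26.6) − 1/(-4.030) = 0.2857, so d_i2 = 3.50 cm.
The final image is real, 3.50 cm to the right of lens 2 (overall magnification ≈ -0.30).

3.50 cm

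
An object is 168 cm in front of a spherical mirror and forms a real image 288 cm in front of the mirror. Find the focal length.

Real image ⇒ d_i = +288 cm.
1/f = 1/d_o + 1/d_i = 1/(168) + 1/(288) = 0.009425, so f = 106 cm.
Since f is positive, the spherical mirror is concave.

f = 106 cm (concave)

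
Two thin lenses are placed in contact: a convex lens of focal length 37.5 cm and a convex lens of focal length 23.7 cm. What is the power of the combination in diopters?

P₁ = 1/f₁ = 1/(0.375 m) = +2.667 D; P₂ = 1/f₂ = 1/(0.237 m) = +4.219 D.
For thin lenses in contact, P = P₁ + P₂ = (+2.667) + (+4.219) = +6.89 D.

P = +6.89 D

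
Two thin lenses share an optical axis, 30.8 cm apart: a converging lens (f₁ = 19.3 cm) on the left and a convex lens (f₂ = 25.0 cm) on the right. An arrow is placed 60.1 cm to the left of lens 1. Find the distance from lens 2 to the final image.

Lens 1: 1/d_i1 = 1/f₁ − 1/d_o1 = 1/(19.3) − 1/(60.1) = 0.03517, so d_i1 = 28.43 cm.
The intermediate image is 28.43 cm to the right of lens 1, which is 30.8 − (28.43) = 2.370 cm to the left of lens 2, so d_o2 = +2.370 cm.
Lens 2: 1/d_i2 = 1/f₂ − 1/d_o2 = 1/(25.0) − 1/(2.370) = -0.3819, so d_i2 = -2.62 cm.
The final image is virtual, 2.62 cm to the left of lens 2 (overall magnification ≈ -0.52).

2.62 cm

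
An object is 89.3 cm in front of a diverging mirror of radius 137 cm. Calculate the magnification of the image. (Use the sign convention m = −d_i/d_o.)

m = +0.434

f = R/2 = 137/2 = 68.50 cm; for a diverging mirror, f = -68.50 cm.
1/d_i = 1/f − 1/d_o = 1/(-68.50) − 1/(89.3) = -0.02580, so d_i = -38.76 cm.
m = −d_i/d_o = −(-38.76)/(89.3) = +0.434.
The image is virtual, upright and reduced, behind the mirror.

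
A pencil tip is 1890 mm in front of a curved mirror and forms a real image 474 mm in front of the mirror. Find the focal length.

Real image ⇒ d_i = +474 mm.
1/f = 1/d_o + 1/d_i = 1/(1890) + 1/(474) = 0.002639, so f = 379 mm.
Since f is positive, the curved mirror is concave.

f = 379 mm (concave)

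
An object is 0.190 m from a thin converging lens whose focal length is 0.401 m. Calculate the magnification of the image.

1/d_i = 1/f − 1/d_o = 1/(0.4010) − 1/(0.190) = -2.769, so d_i = -0.3611 m.
m = −d_i/d_o = −(-0.3611)/(0.190) = +1.90.
The image is virtual, upright and enlarged, on the same side as the object.

m = +1.90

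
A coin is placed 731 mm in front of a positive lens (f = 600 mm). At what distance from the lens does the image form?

Lens equation: 1/q = 1/f − 1/p = 1/(600.0) − 1/(731) = 0.001667 − 0.001368 = 0.0002987, so q = 3350 mm.
The image is real, inverted and enlarged, on the far side of the lens.

3350 mm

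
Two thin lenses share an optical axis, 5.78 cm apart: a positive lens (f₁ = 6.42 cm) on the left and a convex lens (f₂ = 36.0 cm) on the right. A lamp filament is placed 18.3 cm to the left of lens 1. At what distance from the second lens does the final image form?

Lens 1: 1/d_i1 = 1/f₁ − 1/d_o1 = 1/(6.42) − 1/(18.3) = 0.1011, so d_i1 = 9.889 cm.
The intermediate image is 9.889 cm to the right of lens 1, which lies 4.109 cm to the right of lens 2 — a virtual object — so d_o2 = −4.109 cm.
Lens 2: 1/d_i2 = 1/f₂ − 1/d_o2 = 1/(36.0) − 1/(-4.109) = 0.2711, so d_i2 = 3.69 cm.
The final image is real, 3.69 cm to the right of lens 2 (overall magnification ≈ -0.49).

3.69 cm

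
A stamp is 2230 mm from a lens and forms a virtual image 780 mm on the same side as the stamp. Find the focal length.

f = -1200 mm (diverging)

Virtual image ⇒ d_i = −780 mm.
1/f = 1/d_o + 1/d_i = 1/(2230) + 1/(-780) = -0.0008336, so f = -1200 mm.
Since f is negative, the lens is diverging.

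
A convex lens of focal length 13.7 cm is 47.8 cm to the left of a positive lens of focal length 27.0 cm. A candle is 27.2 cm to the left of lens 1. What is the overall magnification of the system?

m = -4.03

Lens 1: 1/d_i1 = 1/(13.7) − 1/(27.2) = 0.03623, so d_i1 = 27.60 cm; m₁ = −d_i1/d_o1 = -1.015.
d_o2 = 47.8 − (27.60) = 20.20 cm.
Lens 2: 1/d_i2 = 1/(27.0) − 1/(20.20) = -0.01247, so d_i2 = -80.21 cm; m₂ = −d_i2/d_o2 = +3.971.
m = m₁·m₂ = (-1.015)(+3.971) = -4.03.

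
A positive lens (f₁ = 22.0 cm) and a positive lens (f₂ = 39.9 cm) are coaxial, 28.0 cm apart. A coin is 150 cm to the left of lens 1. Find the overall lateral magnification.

m = -0.182

Lens 1: 1/d_i1 = 1/(22.0) − 1/(150) = 0.03879, so d_i1 = 25.78 cm; m₁ = −d_i1/d_o1 = -0.1719.
d_o2 = 28.0 − (25.78) = 2.220 cm.
Lens 2: 1/d_i2 = 1/(39.9) − 1/(2.220) = -0.4254, so d_i2 = -2.351 cm; m₂ = −d_i2/d_o2 = +1.059.
m = m₁·m₂ = (-0.1719)(+1.059) = -0.182.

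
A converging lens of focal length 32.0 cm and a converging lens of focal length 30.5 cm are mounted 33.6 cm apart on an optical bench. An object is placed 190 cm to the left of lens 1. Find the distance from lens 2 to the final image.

Lens 1: 1/d_i1 = 1/f₁ − 1/d_o1 = 1/(32.0) − 1/(190) = 0.02599, so d_i1 = 38.48 cm.
The intermediate image is 38.48 cm to the right of lens 1, which lies 4.880 cm to the right of lens 2 — a virtual object — so d_o2 = −4.880 cm.
Lens 2: 1/d_i2 = 1/f₂ − 1/d_o2 = 1/(30.5) − 1/(-4.880) = 0.2377, so d_i2 = 4.21 cm.
The final image is real, 4.21 cm to the right of lens 2 (overall magnification ≈ -0.17).

4.21 cm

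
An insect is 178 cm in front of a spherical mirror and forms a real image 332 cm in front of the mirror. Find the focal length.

f = 116 cm (concave)

Real image ⇒ d_i = +332 cm.
1/f = 1/d_o + 1/d_i = 1/(178) + 1/(332) = 0.008630, so f = 116 cm.
Since f is positive, the spherical mirror is concave.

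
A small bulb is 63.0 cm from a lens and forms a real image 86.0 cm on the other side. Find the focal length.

f = 36.4 cm (converging)

Real image ⇒ d_i = +86.0 cm.
1/f = 1/d_o + 1/d_i = 1/(63.0) + 1/(86.0) = 0.02750, so f = 36.4 cm.
Since f is positive, the lens is converging.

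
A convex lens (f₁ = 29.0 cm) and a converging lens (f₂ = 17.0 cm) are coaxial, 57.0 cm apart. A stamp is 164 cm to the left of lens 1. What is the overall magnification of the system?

m = +0.766

Lens 1: 1/d_i1 = 1/(29.0) − 1/(164) = 0.02839, so d_i1 = 35.23 cm; m₁ = −d_i1/d_o1 = -0.2148.
d_o2 = 57.0 − (35.23) = 21.77 cm.
Lens 2: 1/d_i2 = 1/(17.0) − 1/(21.77) = 0.01289, so d_i2 = 77.59 cm; m₂ = −d_i2/d_o2 = -3.564.
m = m₁·m₂ = (-0.2148)(-3.564) = +0.766.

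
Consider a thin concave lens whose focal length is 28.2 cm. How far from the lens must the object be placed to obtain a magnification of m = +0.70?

12.1 cm

For a concave lens, f = -28.2 cm.
m = −d_i/d_o ⇒ d_i = −m·d_o.
1/f = 1/d_o + 1/d_i = 1/d_o − 1/(m·d_o) = (1 − 1/m)/d_o, so d_o = f(1 − 1/m) = (-28.20)(1 − 1/(+0.70)) = 12.1 cm.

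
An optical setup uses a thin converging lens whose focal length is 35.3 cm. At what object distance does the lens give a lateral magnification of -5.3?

m = −d_i/d_o ⇒ d_i = −m·d_o.
1/f = 1/d_o + 1/d_i = 1/d_o − 1/(m·d_o) = (1 − 1/m)/d_o, so d_o = f(1 − 1/m) = (35.30)(1 − 1/(-5.3)) = 42.0 cm.

42.0 cm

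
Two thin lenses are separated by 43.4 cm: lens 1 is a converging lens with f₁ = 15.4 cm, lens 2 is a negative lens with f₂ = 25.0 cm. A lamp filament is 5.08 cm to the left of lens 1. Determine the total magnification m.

m = +0.491

Lens 1: 1/d_i1 = 1/(15.4) − 1/(5.08) = -0.1319, so d_i1 = -7.581 cm; m₁ = −d_i1/d_o1 = +1.492.
d_o2 = 43.4 − (-7.581) = 50.98 cm.
f₂ = −25.0 cm (diverging).
Lens 2: 1/d_i2 = 1/(-25.0) − 1/(50.98) = -0.05962, so d_i2 = -16.77 cm; m₂ = −d_i2/d_o2 = +0.3290.
m = m₁·m₂ = (+1.492)(+0.3290) = +0.491.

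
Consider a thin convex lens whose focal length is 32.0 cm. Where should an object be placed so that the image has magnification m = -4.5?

m = −d_i/d_o ⇒ d_i = −m·d_o.
1/f = 1/d_o + 1/d_i = 1/d_o − 1/(m·d_o) = (1 − 1/m)/d_o, so d_o = f(1 − 1/m) = (32.00)(1 − 1/(-4.5)) = 39.1 cm.

39.1 cm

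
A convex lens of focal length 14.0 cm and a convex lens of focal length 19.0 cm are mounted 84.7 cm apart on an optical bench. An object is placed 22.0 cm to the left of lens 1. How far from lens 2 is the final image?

32.3 cm

Lens 1: 1/d_i1 = 1/f₁ − 1/d_o1 = 1/(14.0) − 1/(22.0) = 0.02597, so d_i1 = 38.50 cm.
The intermediate image is 38.50 cm to the right of lens 1, which is 84.7 − (38.50) = 46.20 cm to the left of lens 2, so d_o2 = +46.20 cm.
Lens 2: 1/d_i2 = 1/f₂ − 1/d_o2 = 1/(19.0) − 1/(46.20) = 0.03099, so d_i2 = 32.3 cm.
The final image is real, 32.3 cm to the right of lens 2 (overall magnification ≈ 1.2).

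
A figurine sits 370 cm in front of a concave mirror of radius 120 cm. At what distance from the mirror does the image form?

71.6 cm

f = R/2 = 120/2 = 60.00 cm.
Mirror equation: 1/v = 1/f − 1/u = 1/(60.00) − 1/(370) = 0.01667 − 0.002703 = 0.01396, so v = 71.6 cm.
The image is real, inverted and reduced, in front of the mirror.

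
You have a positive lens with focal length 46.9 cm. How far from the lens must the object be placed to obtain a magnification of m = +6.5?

39.7 cm

m = −d_i/d_o ⇒ d_i = −m·d_o.
1/f = 1/d_o + 1/d_i = 1/d_o − 1/(m·d_o) = (1 − 1/m)/d_o, so d_o = f(1 − 1/m) = (46.90)(1 − 1/(+6.5)) = 39.7 cm.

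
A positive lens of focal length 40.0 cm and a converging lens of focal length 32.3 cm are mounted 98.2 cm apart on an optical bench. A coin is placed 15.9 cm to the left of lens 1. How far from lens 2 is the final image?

43.6 cm

Lens 1: 1/d_i1 = 1/f₁ − 1/d_o1 = 1/(40.0) − 1/(15.9) = -0.03789, so d_i1 = -26.39 cm.
The intermediate image is 26.39 cm to the left of lens 1 (virtual), which is 98.2 − (-26.39) = 124.6 cm to the left of lens 2, so d_o2 = +124.6 cm.
Lens 2: 1/d_i2 = 1/f₂ − 1/d_o2 = 1/(32.3) − 1/(124.6) = 0.02293, so d_i2 = 43.6 cm.
The final image is real, 43.6 cm to the right of lens 2 (overall magnification ≈ -0.58).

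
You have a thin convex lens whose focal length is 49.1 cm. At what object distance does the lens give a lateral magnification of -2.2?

71.4 cm

m = −d_i/d_o ⇒ d_i = −m·d_o.
1/f = 1/d_o + 1/d_i = 1/d_o − 1/(m·d_o) = (1 − 1/m)/d_o, so d_o = f(1 − 1/m) = (49.10)(1 − 1/(-2.2)) = 71.4 cm.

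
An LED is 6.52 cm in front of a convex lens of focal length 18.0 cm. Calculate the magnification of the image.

m = +1.57

1/d_i = 1/f − 1/d_o = 1/(18.00) − 1/(6.52) = -0.09782, so d_i = -10.22 cm.
m = −d_i/d_o = −(-10.22)/(6.52) = +1.57.
The image is virtual, upright and enlarged, on the same side as the object.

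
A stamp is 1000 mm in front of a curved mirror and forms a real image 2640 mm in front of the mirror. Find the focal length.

f = 725 mm (concave)

Real image ⇒ d_i = +2640 mm.
1/f = 1/d_o + 1/d_i = 1/(1000) + 1/(2640) = 0.001379, so f = 725 mm.
Since f is positive, the curved mirror is concave.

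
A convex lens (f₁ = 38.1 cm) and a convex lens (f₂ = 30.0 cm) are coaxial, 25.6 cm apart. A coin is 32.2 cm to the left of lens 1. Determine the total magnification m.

m = -0.952

Lens 1: 1/d_i1 = 1/(38.1) − 1/(32.2) = -0.004809, so d_i1 = -207.9 cm; m₁ = −d_i1/d_o1 = +6.457.
d_o2 = 25.6 − (-207.9) = 233.5 cm.
Lens 2: 1/d_i2 = 1/(30.0) − 1/(233.5) = 0.02905, so d_i2 = 34.42 cm; m₂ = −d_i2/d_o2 = -0.1474.
m = m₁·m₂ = (+6.457)(-0.1474) = -0.952.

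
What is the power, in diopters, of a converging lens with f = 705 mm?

P = +1.42 D

f = 70.5 cm = 0.705 m.
P = 1/f = 1/(0.705 m) = +1.42 D.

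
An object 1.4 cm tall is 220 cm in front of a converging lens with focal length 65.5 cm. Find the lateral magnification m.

1/d_i = 1/f − 1/d_o = 1/(65.50) − 1/(220) = 0.01072, so d_i = 93.27 cm.
m = −d_i/d_o = −(93.27)/(220) = -0.424.
The image is real, inverted and reduced, on the far side of the lens.

m = -0.424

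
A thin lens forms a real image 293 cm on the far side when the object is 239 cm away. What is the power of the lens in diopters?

P = +0.760 D

d_i = +293 cm.
1/f = 1/d_o + 1/d_i = 1/(239) + 1/(293) = 0.007597 cm⁻¹.
f = 131.6 cm = 1.316 m, so P = 1/f = +0.760 D.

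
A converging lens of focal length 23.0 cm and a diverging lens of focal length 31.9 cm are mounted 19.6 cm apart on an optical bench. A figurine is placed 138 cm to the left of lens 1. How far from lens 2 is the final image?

Lens 1: 1/d_i1 = 1/f₁ − 1/d_o1 = 1/(23.0) − 1/(138) = 0.03623, so d_i1 = 27.60 cm.
The intermediate image is 27.60 cm to the right of lens 1, which lies 8.000 cm to the right of lens 2 — a virtual object — so d_o2 = −8.000 cm.
Lens 2 is diverging, so f₂ = −31.9 cm.
Lens 2: 1/d_i2 = 1/f₂ − 1/d_o2 = 1/(-31.9) − 1/(-8.000) = 0.09365, so d_i2 = 10.7 cm.
The final image is real, 10.7 cm to the right of lens 2 (overall magnification ≈ -0.27).

10.7 cm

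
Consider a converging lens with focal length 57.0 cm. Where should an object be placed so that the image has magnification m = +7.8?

49.7 cm

m = −d_i/d_o ⇒ d_i = −m·d_o.
1/f = 1/d_o + 1/d_i = 1/d_o − 1/(m·d_o) = (1 − 1/m)/d_o, so d_o = f(1 − 1/m) = (57.00)(1 − 1/(+7.8)) = 49.7 cm.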